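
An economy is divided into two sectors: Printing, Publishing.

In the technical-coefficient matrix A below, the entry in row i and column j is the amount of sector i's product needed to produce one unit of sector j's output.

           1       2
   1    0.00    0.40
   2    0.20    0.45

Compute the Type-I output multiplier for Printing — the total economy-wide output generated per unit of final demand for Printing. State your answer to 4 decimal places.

I − A =
  [   1.00    -0.40]
  [  -0.20     0.55]
det(I−A) = (1.00)(0.55) − (-0.40)(-0.20) = 0.4700
adj(I−A) = [[0.55, 0.40], [0.20, 1.00]]
(I − A)⁻¹ = adj(I−A) / det(I−A) ≈
  [   1.17021     0.85106]
  [   0.42553     2.12766]
The output multiplier for sector j is the column-j sum of the Leontief inverse (I − A)⁻¹ = adj(I−A) / det(I−A).
Column 1 of adj(I−A): (0.55, 0.20); det(I−A) = 0.4700.
m_1 = (0.55 + 0.20) / 0.4700 = 0.75 / 0.4700 ≈ 1.5957.

m_1 = 1.5957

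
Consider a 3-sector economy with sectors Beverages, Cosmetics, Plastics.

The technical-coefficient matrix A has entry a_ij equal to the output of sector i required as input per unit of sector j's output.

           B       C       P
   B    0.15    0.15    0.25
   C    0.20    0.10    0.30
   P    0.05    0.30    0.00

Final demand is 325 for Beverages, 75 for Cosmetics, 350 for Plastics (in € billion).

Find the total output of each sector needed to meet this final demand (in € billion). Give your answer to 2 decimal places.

x_B = 594.64, x_C = 380.06, x_P = 493.75

I − A =
  [   0.85    -0.15    -0.25]
  [  -0.20     0.90    -0.30]
  [  -0.05    -0.30     1.00]
Cofactors of I−A, C_ij = (−1)^(i+j)·(minor ij) (rows/columns in the sector order above):
  C_11 = (0.90)(1.00) − (-0.30)(-0.30) = 0.8100
  C_12 = −[(-0.20)(1.00) − (-0.30)(-0.05)] = 0.2150
  C_13 = (-0.20)(-0.30) − (0.90)(-0.05) = 0.1050
  C_21 = −[(-0.15)(1.00) − (-0.25)(-0.30)] = 0.2250
  C_22 = (0.85)(1.00) − (-0.25)(-0.05) = 0.8375
  C_23 = −[(0.85)(-0.30) − (-0.15)(-0.05)] = 0.2625
  C_31 = (-0.15)(-0.30) − (-0.25)(0.90) = 0.2700
  C_32 = −[(0.85)(-0.30) − (-0.25)(-0.20)] = 0.3050
  C_33 = (0.85)(0.90) − (-0.15)(-0.20) = 0.7350
det(I−A) = Σ_j (I−A)_1j·C_1j = (0.85)(0.8100) + (-0.15)(0.2150) + (-0.25)(0.1050) = 0.6300
adj(I−A) = Cᵀ =
  [ 0.8100   0.2250   0.2700]
  [ 0.2150   0.8375   0.3050]
  [ 0.1050   0.2625   0.7350]
(I − A)⁻¹ = adj(I−A) / det(I−A) ≈
  [   1.2857     0.3571     0.4286]
  [   0.3413     1.3294     0.4841]
  [   0.1667     0.4167     1.1667]
x = (I − A)⁻¹ d = adj(I−A)·d / det(I−A), with det(I−A) = 0.6300:
  x_B = (0.8100·325 + 0.2250·75 + 0.2700·350) / 0.6300 = 374.625 / 0.6300 ≈ 594.64
  x_C = (0.2150·325 + 0.8375·75 + 0.3050·350) / 0.6300 = 239.4375 / 0.6300 ≈ 380.06
  x_P = (0.1050·325 + 0.2625·75 + 0.7350·350) / 0.6300 = 311.0625 / 0.6300 = 493.75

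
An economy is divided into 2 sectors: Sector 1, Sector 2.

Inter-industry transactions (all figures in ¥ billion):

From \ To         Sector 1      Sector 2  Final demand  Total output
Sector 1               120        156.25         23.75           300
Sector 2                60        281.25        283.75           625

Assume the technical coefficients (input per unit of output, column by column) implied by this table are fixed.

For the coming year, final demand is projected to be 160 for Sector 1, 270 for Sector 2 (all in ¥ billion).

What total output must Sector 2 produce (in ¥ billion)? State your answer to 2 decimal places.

Technical coefficients a_ij = z_ij / X_j:
  a_11 = 120/300 = 0.40, a_21 = 60/300 = 0.20
  a_12 = 156.25/625 = 0.25, a_22 = 281.25/625 = 0.45
I − A =
  [   0.60    -0.25]
  [  -0.20     0.55]
det(I−A) = (0.60)(0.55) − (-0.25)(-0.20) = 0.2800
adj(I−A) = [[0.55, 0.25], [0.20, 0.60]]
(I − A)⁻¹ = adj(I−A) / det(I−A) ≈
  [   1.9643     0.8929]
  [   0.7143     2.1429]
x = (I − A)⁻¹ d = adj(I−A)·d / det(I−A), with det(I−A) = 0.2800:
  x_1 = (0.55·160 + 0.25·270) / 0.2800 = 155.50 / 0.2800 ≈ 555.36
  x_2 = (0.20·160 + 0.60·270) / 0.2800 = 194.00 / 0.2800 ≈ 692.86

x_2 = 692.86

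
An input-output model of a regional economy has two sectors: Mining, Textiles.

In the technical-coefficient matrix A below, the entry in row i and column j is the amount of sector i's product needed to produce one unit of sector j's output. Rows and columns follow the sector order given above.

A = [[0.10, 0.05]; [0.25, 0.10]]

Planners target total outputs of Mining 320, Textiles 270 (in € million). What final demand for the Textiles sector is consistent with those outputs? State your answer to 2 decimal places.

d_2 = 163.00

I − A =
  [   0.90    -0.05]
  [  -0.25     0.90]
d = (I − A) x:
  d_1 = (+0.90)·320 + (-0.05)·270 = 274.50
  d_2 = (-0.25)·320 + (+0.90)·270 = 163.00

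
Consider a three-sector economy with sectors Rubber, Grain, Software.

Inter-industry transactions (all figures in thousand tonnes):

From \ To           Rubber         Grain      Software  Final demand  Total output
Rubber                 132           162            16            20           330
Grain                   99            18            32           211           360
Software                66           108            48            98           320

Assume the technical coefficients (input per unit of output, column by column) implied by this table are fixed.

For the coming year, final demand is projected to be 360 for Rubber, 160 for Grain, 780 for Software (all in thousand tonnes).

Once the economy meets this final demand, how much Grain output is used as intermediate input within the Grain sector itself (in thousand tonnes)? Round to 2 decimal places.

z_22 = 36.12

Technical coefficients a_ij = z_ij / X_j:
  a_11 = 132/330 = 0.40, a_21 = 99/330 = 0.30, a_31 = 66/330 = 0.20
  a_12 = 162/360 = 0.45, a_22 = 18/360 = 0.05, a_32 = 108/360 = 0.30
  a_13 = 16/320 = 0.05, a_23 = 32/320 = 0.10, a_33 = 48/320 = 0.15
I − A =
  [   0.60    -0.45    -0.05]
  [  -0.30     0.95    -0.10]
  [  -0.20    -0.30     0.85]
Cofactors of I−A, C_ij = (−1)^(i+j)·(minor ij) (rows/columns in the sector order above):
  C_11 = (0.95)(0.85) − (-0.10)(-0.30) = 0.7775
  C_12 = −[(-0.30)(0.85) − (-0.10)(-0.20)] = 0.2750
  C_13 = (-0.30)(-0.30) − (0.95)(-0.20) = 0.2800
  C_21 = −[(-0.45)(0.85) − (-0.05)(-0.30)] = 0.3975
  C_22 = (0.60)(0.85) − (-0.05)(-0.20) = 0.5000
  C_23 = −[(0.60)(-0.30) − (-0.45)(-0.20)] = 0.2700
  C_31 = (-0.45)(-0.10) − (-0.05)(0.95) = 0.0925
  C_32 = −[(0.60)(-0.10) − (-0.05)(-0.30)] = 0.0750
  C_33 = (0.60)(0.95) − (-0.45)(-0.30) = 0.4350
det(I−A) = Σ_j (I−A)_1j·C_1j = (0.60)(0.7775) + (-0.45)(0.2750) + (-0.05)(0.2800) = 0.32875
adj(I−A) = Cᵀ =
  [ 0.7775   0.3975   0.0925]
  [ 0.2750   0.5000   0.0750]
  [ 0.2800   0.2700   0.4350]
(I − A)⁻¹ = adj(I−A) / det(I−A) ≈
  [   2.3650     1.2091     0.2814]
  [   0.8365     1.5209     0.2281]
  [   0.8517     0.8213     1.3232]
First solve x = (I − A)⁻¹ d = adj(I−A)·d / det(I−A); in particular x_2 = (0.2750·360 + 0.5000·160 + 0.0750·780) / 0.32875 = 237.50 / 0.32875 ≈ 722.4335.
Intermediate flow from 2 to 2: z_22 = a_22 · x_2 = 0.05 × 237.50 / 0.32875 = 11.875 / 0.32875 ≈ 36.12.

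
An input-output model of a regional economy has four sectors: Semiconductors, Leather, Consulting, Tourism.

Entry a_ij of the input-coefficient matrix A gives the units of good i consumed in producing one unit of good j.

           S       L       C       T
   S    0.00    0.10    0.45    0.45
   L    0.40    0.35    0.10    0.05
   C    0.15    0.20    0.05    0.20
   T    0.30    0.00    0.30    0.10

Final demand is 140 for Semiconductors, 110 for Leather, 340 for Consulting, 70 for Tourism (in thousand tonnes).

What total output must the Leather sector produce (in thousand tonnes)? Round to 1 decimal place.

x_L = 895.8

I − A =
  [   1.00    -0.10    -0.45    -0.45]
  [  -0.40     0.65    -0.10    -0.05]
  [  -0.15    -0.20     0.95    -0.20]
  [  -0.30     0.00    -0.30     0.90]
Compute the cofactors C_ij = (−1)^(i+j)·(3×3 minor ij) of I−A; the adjugate is their transpose:
adj(I−A) = Cᵀ =
  [ 0.495750   0.187500   0.361500   0.338625]
  [ 0.354000   0.558750   0.314250   0.277875]
  [ 0.201750   0.172500   0.459750   0.212625]
  [ 0.232500   0.120000   0.273750   0.478125]
det(I−A) = Σ_j (I−A)_1j·C_1j = (1.00)(0.495750) + (-0.10)(0.354000) + (-0.45)(0.201750) + (-0.45)(0.232500) = 0.2649375
(I − A)⁻¹ = adj(I−A) / det(I−A) ≈
  [   1.8712     0.7077     1.3645     1.2781]
  [   1.3362     2.1090     1.1861     1.0488]
  [   0.7615     0.6511     1.7353     0.8025]
  [   0.8776     0.4529     1.0333     1.8047]
x = (I − A)⁻¹ d = adj(I−A)·d / det(I−A), with det(I−A) = 0.2649375:
  x_S = (0.495750·140 + 0.187500·110 + 0.361500·340 + 0.338625·70) / 0.2649375 = 236.64375 / 0.2649375 ≈ 893.2
  x_L = (0.354000·140 + 0.558750·110 + 0.314250·340 + 0.277875·70) / 0.2649375 = 237.31875 / 0.2649375 ≈ 895.8
  x_C = (0.201750·140 + 0.172500·110 + 0.459750·340 + 0.212625·70) / 0.2649375 = 218.41875 / 0.2649375 ≈ 824.4
  x_T = (0.232500·140 + 0.120000·110 + 0.273750·340 + 0.478125·70) / 0.2649375 = 172.29375 / 0.2649375 ≈ 650.3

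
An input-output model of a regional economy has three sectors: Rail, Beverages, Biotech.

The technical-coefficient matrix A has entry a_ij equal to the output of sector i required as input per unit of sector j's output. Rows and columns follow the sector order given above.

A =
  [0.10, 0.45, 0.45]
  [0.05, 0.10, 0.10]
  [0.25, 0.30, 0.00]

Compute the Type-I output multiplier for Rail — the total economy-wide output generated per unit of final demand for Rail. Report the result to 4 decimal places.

m_1 = 1.8480

I − A =
  [   0.90    -0.45    -0.45]
  [  -0.05     0.90    -0.10]
  [  -0.25    -0.30     1.00]
Cofactors of I−A, C_ij = (−1)^(i+j)·(minor ij) (rows/columns in the sector order above):
  C_11 = (0.90)(1.00) − (-0.10)(-0.30) = 0.8700
  C_12 = −[(-0.05)(1.00) − (-0.10)(-0.25)] = 0.0750
  C_13 = (-0.05)(-0.30) − (0.90)(-0.25) = 0.2400
  C_21 = −[(-0.45)(1.00) − (-0.45)(-0.30)] = 0.5850
  C_22 = (0.90)(1.00) − (-0.45)(-0.25) = 0.7875
  C_23 = −[(0.90)(-0.30) − (-0.45)(-0.25)] = 0.3825
  C_31 = (-0.45)(-0.10) − (-0.45)(0.90) = 0.4500
  C_32 = −[(0.90)(-0.10) − (-0.45)(-0.05)] = 0.1125
  C_33 = (0.90)(0.90) − (-0.45)(-0.05) = 0.7875
det(I−A) = Σ_j (I−A)_1j·C_1j = (0.90)(0.8700) + (-0.45)(0.0750) + (-0.45)(0.2400) = 0.64125
adj(I−A) = Cᵀ =
  [ 0.8700   0.5850   0.4500]
  [ 0.0750   0.7875   0.1125]
  [ 0.2400   0.3825   0.7875]
(I − A)⁻¹ = adj(I−A) / det(I−A) ≈
  [   1.35673     0.91228     0.70175]
  [   0.11696     1.22807     0.17544]
  [   0.37427     0.59649     1.22807]
The output multiplier for sector j is the column-j sum of the Leontief inverse (I − A)⁻¹ = adj(I−A) / det(I−A).
Column 1 of adj(I−A): (0.8700, 0.0750, 0.2400); det(I−A) = 0.64125.
m_1 = (0.8700 + 0.0750 + 0.2400) / 0.64125 = 1.185 / 0.64125 ≈ 1.8480.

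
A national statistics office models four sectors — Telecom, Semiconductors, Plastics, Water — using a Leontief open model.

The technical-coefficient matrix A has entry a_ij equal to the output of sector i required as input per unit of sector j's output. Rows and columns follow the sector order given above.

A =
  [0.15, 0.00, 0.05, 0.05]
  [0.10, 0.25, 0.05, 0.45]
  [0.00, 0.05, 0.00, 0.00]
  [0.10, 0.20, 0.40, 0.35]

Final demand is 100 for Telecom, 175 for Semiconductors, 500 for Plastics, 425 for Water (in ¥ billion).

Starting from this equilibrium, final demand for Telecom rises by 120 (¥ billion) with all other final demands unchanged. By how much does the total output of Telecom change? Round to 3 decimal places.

Δx_1 = 143.406

I − A =
  [   0.85     0.00    -0.05    -0.05]
  [  -0.10     0.75    -0.05    -0.45]
  [   0.00    -0.05     1.00     0.00]
  [  -0.10    -0.20    -0.40     0.65]
Compute the cofactors C_ij = (−1)^(i+j)·(3×3 minor ij) of I−A; the adjugate is their transpose:
adj(I−A) = Cᵀ =
  [ 0.386875   0.012625   0.035375   0.038500]
  [ 0.110000   0.547500   0.187875   0.387500]
  [ 0.005500   0.027375   0.333125   0.019375]
  [ 0.096750   0.187250   0.268250   0.635125]
det(I−A) = Σ_j (I−A)_1j·C_1j = (0.85)(0.386875) + (0.00)(0.110000) + (-0.05)(0.005500) + (-0.05)(0.096750) = 0.32373125
(I − A)⁻¹ = adj(I−A) / det(I−A) ≈
  [   1.1950     0.0390     0.1093     0.1189]
  [   0.3398     1.6912     0.5803     1.1970]
  [   0.0170     0.0846     1.0290     0.0598]
  [   0.2989     0.5784     0.8286     1.9619]
Δx = (I − A)⁻¹ Δd with Δd having +120 in the Telecom component and 0 elsewhere.
So Δx_1 = L_11 · (+120), where L_11 = adj(I−A)_11 / det(I−A) = 0.386875 / 0.32373125.
Δx_1 = 0.386875 × (+120) / 0.32373125 = 46.425 / 0.32373125 ≈ 143.406.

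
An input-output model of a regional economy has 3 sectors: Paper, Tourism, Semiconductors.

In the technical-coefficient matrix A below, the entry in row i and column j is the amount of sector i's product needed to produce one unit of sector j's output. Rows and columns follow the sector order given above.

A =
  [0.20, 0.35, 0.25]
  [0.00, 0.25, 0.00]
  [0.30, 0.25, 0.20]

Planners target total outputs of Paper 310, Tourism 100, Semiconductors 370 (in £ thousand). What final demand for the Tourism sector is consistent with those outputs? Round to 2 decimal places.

d_T = 75.00

I − A =
  [   0.80    -0.35    -0.25]
  [   0.00     0.75     0.00]
  [  -0.30    -0.25     0.80]
d = (I − A) x:
  d_P = (+0.80)·310 + (-0.35)·100 + (-0.25)·370 = 120.50
  d_T = (+0.00)·310 + (+0.75)·100 + (+0.00)·370 = 75.00
  d_S = (-0.30)·310 + (-0.25)·100 + (+0.80)·370 = 178.00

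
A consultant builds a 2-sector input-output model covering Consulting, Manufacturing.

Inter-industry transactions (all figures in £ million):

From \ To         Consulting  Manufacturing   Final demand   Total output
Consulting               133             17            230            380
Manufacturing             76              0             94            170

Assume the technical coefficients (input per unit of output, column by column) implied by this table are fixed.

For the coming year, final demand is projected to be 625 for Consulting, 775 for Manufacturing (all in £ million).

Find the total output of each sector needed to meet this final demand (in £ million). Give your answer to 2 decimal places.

x_C = 1115.08, x_M = 998.02

Technical coefficients a_ij = z_ij / X_j:
  a_CC = 133/380 = 0.35, a_MC = 76/380 = 0.20
  a_CM = 17/170 = 0.10, a_MM = 0/170 = 0.00
I − A =
  [   0.65    -0.10]
  [  -0.20     1.00]
det(I−A) = (0.65)(1.00) − (-0.10)(-0.20) = 0.6300
adj(I−A) = [[1.00, 0.10], [0.20, 0.65]]
(I − A)⁻¹ = adj(I−A) / det(I−A) ≈
  [   1.5873     0.1587]
  [   0.3175     1.0317]
x = (I − A)⁻¹ d = adj(I−A)·d / det(I−A), with det(I−A) = 0.6300:
  x_C = (1.00·625 + 0.10·775) / 0.6300 = 702.50 / 0.6300 ≈ 1115.08
  x_M = (0.20·625 + 0.65·775) / 0.6300 = 628.75 / 0.6300 ≈ 998.02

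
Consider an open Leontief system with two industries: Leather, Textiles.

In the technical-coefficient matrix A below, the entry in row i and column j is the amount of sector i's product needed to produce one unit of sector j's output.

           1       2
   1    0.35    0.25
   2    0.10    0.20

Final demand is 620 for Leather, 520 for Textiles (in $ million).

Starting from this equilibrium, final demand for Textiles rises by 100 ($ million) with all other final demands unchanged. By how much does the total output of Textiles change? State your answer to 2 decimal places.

I − A =
  [   0.65    -0.25]
  [  -0.10     0.80]
det(I−A) = (0.65)(0.80) − (-0.25)(-0.10) = 0.4950
adj(I−A) = [[0.80, 0.25], [0.10, 0.65]]
(I − A)⁻¹ = adj(I−A) / det(I−A) ≈
  [   1.6162     0.5051]
  [   0.2020     1.3131]
Δx = (I − A)⁻¹ Δd with Δd having +100 in the Textiles component and 0 elsewhere.
So Δx_2 = L_22 · (+100), where L_22 = adj(I−A)_22 / det(I−A) = 0.65 / 0.4950.
Δx_2 = 0.65 × (+100) / 0.4950 = 65.00 / 0.4950 ≈ 131.31.

Δx_2 = 131.31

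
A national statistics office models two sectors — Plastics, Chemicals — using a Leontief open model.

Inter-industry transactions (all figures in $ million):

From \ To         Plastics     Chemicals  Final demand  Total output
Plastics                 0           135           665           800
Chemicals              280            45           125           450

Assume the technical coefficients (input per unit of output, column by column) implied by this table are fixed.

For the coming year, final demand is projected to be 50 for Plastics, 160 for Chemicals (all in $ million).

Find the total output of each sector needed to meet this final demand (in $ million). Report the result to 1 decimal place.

Technical coefficients a_ij = z_ij / X_j:
  a_PP = 0/800 = 0.00, a_CP = 280/800 = 0.35
  a_PC = 135/450 = 0.30, a_CC = 45/450 = 0.10
I − A =
  [   1.00    -0.30]
  [  -0.35     0.90]
det(I−A) = (1.00)(0.90) − (-0.30)(-0.35) = 0.7950
adj(I−A) = [[0.90, 0.30], [0.35, 1.00]]
(I − A)⁻¹ = adj(I−A) / det(I−A) ≈
  [   1.1321     0.3774]
  [   0.4403     1.2579]
x = (I − A)⁻¹ d = adj(I−A)·d / det(I−A), with det(I−A) = 0.7950:
  x_P = (0.90·50 + 0.30·160) / 0.7950 = 93.00 / 0.7950 ≈ 117.0
  x_C = (0.35·50 + 1.00·160) / 0.7950 = 177.50 / 0.7950 ≈ 223.3

x_P = 117.0, x_C = 223.3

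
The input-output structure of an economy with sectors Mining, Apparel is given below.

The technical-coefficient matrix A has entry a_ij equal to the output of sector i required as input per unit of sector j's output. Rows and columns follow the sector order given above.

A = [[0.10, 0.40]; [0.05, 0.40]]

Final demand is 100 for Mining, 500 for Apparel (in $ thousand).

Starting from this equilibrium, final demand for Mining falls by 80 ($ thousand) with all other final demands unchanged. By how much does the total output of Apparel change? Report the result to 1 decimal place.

Δx_2 = -7.7

I − A =
  [   0.90    -0.40]
  [  -0.05     0.60]
det(I−A) = (0.90)(0.60) − (-0.40)(-0.05) = 0.5200
adj(I−A) = [[0.60, 0.40], [0.05, 0.90]]
(I − A)⁻¹ = adj(I−A) / det(I−A) ≈
  [   1.1538     0.7692]
  [   0.0962     1.7308]
Δx = (I − A)⁻¹ Δd with Δd having -80 in the Mining component and 0 elsewhere.
So Δx_2 = L_21 · (-80), where L_21 = adj(I−A)_21 / det(I−A) = 0.05 / 0.5200.
Δx_2 = 0.05 × (-80) / 0.5200 = -4.00 / 0.5200 ≈ -7.7.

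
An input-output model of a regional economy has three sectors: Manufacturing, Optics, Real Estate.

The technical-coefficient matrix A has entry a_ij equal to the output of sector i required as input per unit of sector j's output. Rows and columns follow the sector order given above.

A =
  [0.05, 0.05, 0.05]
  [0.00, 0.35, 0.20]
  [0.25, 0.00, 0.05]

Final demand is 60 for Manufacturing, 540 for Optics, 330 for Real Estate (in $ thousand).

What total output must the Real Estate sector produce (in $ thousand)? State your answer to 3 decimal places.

x_3 = 382.422

I − A =
  [   0.95    -0.05    -0.05]
  [   0.00     0.65    -0.20]
  [  -0.25     0.00     0.95]
Cofactors of I−A, C_ij = (−1)^(i+j)·(minor ij) (rows/columns in the sector order above):
  C_11 = (0.65)(0.95) − (-0.20)(0.00) = 0.6175
  C_12 = −[(0.00)(0.95) − (-0.20)(-0.25)] = 0.0500
  C_13 = (0.00)(0.00) − (0.65)(-0.25) = 0.1625
  C_21 = −[(-0.05)(0.95) − (-0.05)(0.00)] = 0.0475
  C_22 = (0.95)(0.95) − (-0.05)(-0.25) = 0.8900
  C_23 = −[(0.95)(0.00) − (-0.05)(-0.25)] = 0.0125
  C_31 = (-0.05)(-0.20) − (-0.05)(0.65) = 0.0425
  C_32 = −[(0.95)(-0.20) − (-0.05)(0.00)] = 0.1900
  C_33 = (0.95)(0.65) − (-0.05)(0.00) = 0.6175
det(I−A) = Σ_j (I−A)_1j·C_1j = (0.95)(0.6175) + (-0.05)(0.0500) + (-0.05)(0.1625) = 0.5760
adj(I−A) = Cᵀ =
  [ 0.6175   0.0475   0.0425]
  [ 0.0500   0.8900   0.1900]
  [ 0.1625   0.0125   0.6175]
(I − A)⁻¹ = adj(I−A) / det(I−A) ≈
  [   1.0720     0.0825     0.0738]
  [   0.0868     1.5451     0.3299]
  [   0.2821     0.0217     1.0720]
x = (I − A)⁻¹ d = adj(I−A)·d / det(I−A), with det(I−A) = 0.5760:
  x_1 = (0.6175·60 + 0.0475·540 + 0.0425·330) / 0.5760 = 76.725 / 0.5760 ≈ 133.203
  x_2 = (0.0500·60 + 0.8900·540 + 0.1900·330) / 0.5760 = 546.30 / 0.5760 ≈ 948.438
  x_3 = (0.1625·60 + 0.0125·540 + 0.6175·330) / 0.5760 = 220.275 / 0.5760 ≈ 382.422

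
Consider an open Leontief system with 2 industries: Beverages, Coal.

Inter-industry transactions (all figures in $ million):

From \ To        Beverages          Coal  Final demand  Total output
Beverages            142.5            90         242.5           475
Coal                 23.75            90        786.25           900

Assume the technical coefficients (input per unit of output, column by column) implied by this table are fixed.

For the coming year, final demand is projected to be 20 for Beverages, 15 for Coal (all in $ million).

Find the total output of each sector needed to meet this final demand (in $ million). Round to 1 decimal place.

x_B = 31.2, x_C = 18.4

Technical coefficients a_ij = z_ij / X_j:
  a_BB = 142.5/475 = 0.30, a_CB = 23.75/475 = 0.05
  a_BC = 90/900 = 0.10, a_CC = 90/900 = 0.10
I − A =
  [   0.70    -0.10]
  [  -0.05     0.90]
det(I−A) = (0.70)(0.90) − (-0.10)(-0.05) = 0.6250
adj(I−A) = [[0.90, 0.10], [0.05, 0.70]]
(I − A)⁻¹ = adj(I−A) / det(I−A) ≈
  [   1.4400     0.1600]
  [   0.0800     1.1200]
x = (I − A)⁻¹ d = adj(I−A)·d / det(I−A), with det(I−A) = 0.6250:
  x_B = (0.90·20 + 0.10·15) / 0.6250 = 19.50 / 0.6250 = 31.2
  x_C = (0.05·20 + 0.70·15) / 0.6250 = 11.50 / 0.6250 = 18.4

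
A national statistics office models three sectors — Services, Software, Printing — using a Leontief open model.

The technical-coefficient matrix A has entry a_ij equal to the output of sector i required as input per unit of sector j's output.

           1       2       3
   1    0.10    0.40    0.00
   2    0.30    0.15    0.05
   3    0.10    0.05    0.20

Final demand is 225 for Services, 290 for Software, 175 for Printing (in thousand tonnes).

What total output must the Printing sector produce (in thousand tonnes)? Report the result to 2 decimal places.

x_3 = 312.70

I − A =
  [   0.90    -0.40     0.00]
  [  -0.30     0.85    -0.05]
  [  -0.10    -0.05     0.80]
Cofactors of I−A, C_ij = (−1)^(i+j)·(minor ij) (rows/columns in the sector order above):
  C_11 = (0.85)(0.80) − (-0.05)(-0.05) = 0.6775
  C_12 = −[(-0.30)(0.80) − (-0.05)(-0.10)] = 0.2450
  C_13 = (-0.30)(-0.05) − (0.85)(-0.10) = 0.1000
  C_21 = −[(-0.40)(0.80) − (0.00)(-0.05)] = 0.3200
  C_22 = (0.90)(0.80) − (0.00)(-0.10) = 0.7200
  C_23 = −[(0.90)(-0.05) − (-0.40)(-0.10)] = 0.0850
  C_31 = (-0.40)(-0.05) − (0.00)(0.85) = 0.0200
  C_32 = −[(0.90)(-0.05) − (0.00)(-0.30)] = 0.0450
  C_33 = (0.90)(0.85) − (-0.40)(-0.30) = 0.6450
det(I−A) = Σ_j (I−A)_1j·C_1j = (0.90)(0.6775) + (-0.40)(0.2450) + (0.00)(0.1000) = 0.51175
adj(I−A) = Cᵀ =
  [ 0.6775   0.3200   0.0200]
  [ 0.2450   0.7200   0.0450]
  [ 0.1000   0.0850   0.6450]
(I − A)⁻¹ = adj(I−A) / det(I−A) ≈
  [   1.3239     0.6253     0.0391]
  [   0.4787     1.4069     0.0879]
  [   0.1954     0.1661     1.2604]
x = (I − A)⁻¹ d = adj(I−A)·d / det(I−A), with det(I−A) = 0.51175:
  x_1 = (0.6775·225 + 0.3200·290 + 0.0200·175) / 0.51175 = 248.7375 / 0.51175 ≈ 486.05
  x_2 = (0.2450·225 + 0.7200·290 + 0.0450·175) / 0.51175 = 271.80 / 0.51175 ≈ 531.12
  x_3 = (0.1000·225 + 0.0850·290 + 0.6450·175) / 0.51175 = 160.025 / 0.51175 ≈ 312.70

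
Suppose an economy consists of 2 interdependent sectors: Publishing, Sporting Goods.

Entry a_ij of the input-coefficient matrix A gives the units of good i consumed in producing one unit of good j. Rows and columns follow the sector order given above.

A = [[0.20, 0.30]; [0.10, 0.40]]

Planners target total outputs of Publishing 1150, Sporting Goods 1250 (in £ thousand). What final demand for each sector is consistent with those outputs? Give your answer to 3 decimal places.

d_P = 545.000, d_S = 635.000

I − A =
  [   0.80    -0.30]
  [  -0.10     0.60]
d = (I − A) x:
  d_P = (+0.80)·1150 + (-0.30)·1250 = 545.000
  d_S = (-0.10)·1150 + (+0.60)·1250 = 635.000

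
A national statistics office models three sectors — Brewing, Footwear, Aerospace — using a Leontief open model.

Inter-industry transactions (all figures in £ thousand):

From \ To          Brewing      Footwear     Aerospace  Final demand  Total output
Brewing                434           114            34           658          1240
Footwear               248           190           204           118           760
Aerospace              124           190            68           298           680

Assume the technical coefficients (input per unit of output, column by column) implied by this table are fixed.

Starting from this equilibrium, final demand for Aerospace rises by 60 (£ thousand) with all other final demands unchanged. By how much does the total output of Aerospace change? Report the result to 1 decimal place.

Technical coefficients a_ij = z_ij / X_j:
  a_11 = 434/1240 = 0.35, a_21 = 248/1240 = 0.20, a_31 = 124/1240 = 0.10
  a_12 = 114/760 = 0.15, a_22 = 190/760 = 0.25, a_32 = 190/760 = 0.25
  a_13 = 34/680 = 0.05, a_23 = 204/680 = 0.30, a_33 = 68/680 = 0.10
I − A =
  [   0.65    -0.15    -0.05]
  [  -0.20     0.75    -0.30]
  [  -0.10    -0.25     0.90]
Cofactors of I−A, C_ij = (−1)^(i+j)·(minor ij) (rows/columns in the sector order above):
  C_11 = (0.75)(0.90) − (-0.30)(-0.25) = 0.6000
  C_12 = −[(-0.20)(0.90) − (-0.30)(-0.10)] = 0.2100
  C_13 = (-0.20)(-0.25) − (0.75)(-0.10) = 0.1250
  C_21 = −[(-0.15)(0.90) − (-0.05)(-0.25)] = 0.1475
  C_22 = (0.65)(0.90) − (-0.05)(-0.10) = 0.5800
  C_23 = −[(0.65)(-0.25) − (-0.15)(-0.10)] = 0.1775
  C_31 = (-0.15)(-0.30) − (-0.05)(0.75) = 0.0825
  C_32 = −[(0.65)(-0.30) − (-0.05)(-0.20)] = 0.2050
  C_33 = (0.65)(0.75) − (-0.15)(-0.20) = 0.4575
det(I−A) = Σ_j (I−A)_1j·C_1j = (0.65)(0.6000) + (-0.15)(0.2100) + (-0.05)(0.1250) = 0.35225
adj(I−A) = Cᵀ =
  [ 0.6000   0.1475   0.0825]
  [ 0.2100   0.5800   0.2050]
  [ 0.1250   0.1775   0.4575]
(I − A)⁻¹ = adj(I−A) / det(I−A) ≈
  [   1.7033     0.4187     0.2342]
  [   0.5962     1.6466     0.5820]
  [   0.3549     0.5039     1.2988]
Δx = (I − A)⁻¹ Δd with Δd having +60 in the Aerospace component and 0 elsewhere.
So Δx_3 = L_33 · (+60), where L_33 = adj(I−A)_33 / det(I−A) = 0.4575 / 0.35225.
Δx_3 = 0.4575 × (+60) / 0.35225 = 27.45 / 0.35225 ≈ 77.9.

Δx_3 = 77.9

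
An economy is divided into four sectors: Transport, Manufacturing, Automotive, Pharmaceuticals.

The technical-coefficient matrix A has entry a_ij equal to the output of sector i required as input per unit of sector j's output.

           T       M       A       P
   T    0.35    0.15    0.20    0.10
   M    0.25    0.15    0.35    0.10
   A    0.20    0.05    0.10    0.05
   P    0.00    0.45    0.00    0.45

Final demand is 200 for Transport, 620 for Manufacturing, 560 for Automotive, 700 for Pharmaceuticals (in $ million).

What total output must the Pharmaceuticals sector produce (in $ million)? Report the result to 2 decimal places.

I − A =
  [   0.65    -0.15    -0.20    -0.10]
  [  -0.25     0.85    -0.35    -0.10]
  [  -0.20    -0.05     0.90    -0.05]
  [   0.00    -0.45     0.00     0.55]
Compute the cofactors C_ij = (−1)^(i+j)·(3×3 minor ij) of I−A; the adjugate is their transpose:
adj(I−A) = Cᵀ =
  [ 0.362750   0.124750   0.129125   0.100375]
  [ 0.162250   0.299750   0.152625   0.097875]
  [ 0.097000   0.058000   0.242750   0.050250]
  [ 0.132750   0.245250   0.124875   0.405125]
det(I−A) = Σ_j (I−A)_1j·C_1j = (0.65)(0.362750) + (-0.15)(0.162250) + (-0.20)(0.097000) + (-0.10)(0.132750) = 0.178775
(I − A)⁻¹ = adj(I−A) / det(I−A) ≈
  [   2.0291     0.6978     0.7223     0.5615]
  [   0.9076     1.6767     0.8537     0.5475]
  [   0.5426     0.3244     1.3579     0.2811]
  [   0.7426     1.3718     0.6985     2.2661]
x = (I − A)⁻¹ d = adj(I−A)·d / det(I−A), with det(I−A) = 0.178775:
  x_T = (0.362750·200 + 0.124750·620 + 0.129125·560 + 0.100375·700) / 0.178775 = 292.4675 / 0.178775 ≈ 1635.95
  x_M = (0.162250·200 + 0.299750·620 + 0.152625·560 + 0.097875·700) / 0.178775 = 372.2775 / 0.178775 ≈ 2082.38
  x_A = (0.097000·200 + 0.058000·620 + 0.242750·560 + 0.050250·700) / 0.178775 = 226.475 / 0.178775 ≈ 1266.82
  x_P = (0.132750·200 + 0.245250·620 + 0.124875·560 + 0.405125·700) / 0.178775 = 532.1225 / 0.178775 ≈ 2976.49

x_P = 2976.49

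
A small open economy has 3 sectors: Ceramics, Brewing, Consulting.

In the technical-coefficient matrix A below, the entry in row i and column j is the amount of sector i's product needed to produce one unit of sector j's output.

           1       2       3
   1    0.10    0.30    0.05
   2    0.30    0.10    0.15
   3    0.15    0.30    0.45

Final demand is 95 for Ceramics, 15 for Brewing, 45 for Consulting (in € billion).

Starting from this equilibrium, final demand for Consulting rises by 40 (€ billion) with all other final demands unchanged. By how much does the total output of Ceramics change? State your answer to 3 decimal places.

I − A =
  [   0.90    -0.30    -0.05]
  [  -0.30     0.90    -0.15]
  [  -0.15    -0.30     0.55]
Cofactors of I−A, C_ij = (−1)^(i+j)·(minor ij) (rows/columns in the sector order above):
  C_11 = (0.90)(0.55) − (-0.15)(-0.30) = 0.4500
  C_12 = −[(-0.30)(0.55) − (-0.15)(-0.15)] = 0.1875
  C_13 = (-0.30)(-0.30) − (0.90)(-0.15) = 0.2250
  C_21 = −[(-0.30)(0.55) − (-0.05)(-0.30)] = 0.1800
  C_22 = (0.90)(0.55) − (-0.05)(-0.15) = 0.4875
  C_23 = −[(0.90)(-0.30) − (-0.30)(-0.15)] = 0.3150
  C_31 = (-0.30)(-0.15) − (-0.05)(0.90) = 0.0900
  C_32 = −[(0.90)(-0.15) − (-0.05)(-0.30)] = 0.1500
  C_33 = (0.90)(0.90) − (-0.30)(-0.30) = 0.7200
det(I−A) = Σ_j (I−A)_1j·C_1j = (0.90)(0.4500) + (-0.30)(0.1875) + (-0.05)(0.2250) = 0.3375
adj(I−A) = Cᵀ =
  [ 0.4500   0.1800   0.0900]
  [ 0.1875   0.4875   0.1500]
  [ 0.2250   0.3150   0.7200]
(I − A)⁻¹ = adj(I−A) / det(I−A) ≈
  [   1.3333     0.5333     0.2667]
  [   0.5556     1.4444     0.4444]
  [   0.6667     0.9333     2.1333]
Δx = (I − A)⁻¹ Δd with Δd having +40 in the Consulting component and 0 elsewhere.
So Δx_1 = L_13 · (+40), where L_13 = adj(I−A)_13 / det(I−A) = 0.0900 / 0.3375.
Δx_1 = 0.0900 × (+40) / 0.3375 = 3.60 / 0.3375 ≈ 10.667.

Δx_1 = 10.667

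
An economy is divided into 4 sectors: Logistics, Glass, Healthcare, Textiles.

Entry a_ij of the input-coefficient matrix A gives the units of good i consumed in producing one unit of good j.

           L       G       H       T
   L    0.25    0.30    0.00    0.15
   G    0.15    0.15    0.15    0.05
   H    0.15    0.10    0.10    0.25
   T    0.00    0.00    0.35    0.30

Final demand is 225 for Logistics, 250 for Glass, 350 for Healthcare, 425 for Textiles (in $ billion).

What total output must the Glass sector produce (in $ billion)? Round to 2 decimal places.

x_G = 646.43

I − A =
  [   0.75    -0.30     0.00    -0.15]
  [  -0.15     0.85    -0.15    -0.05]
  [  -0.15    -0.10     0.90    -0.25]
  [   0.00     0.00    -0.35     0.70]
Compute the cofactors C_ij = (−1)^(i+j)·(3×3 minor ij) of I−A; the adjugate is their transpose:
adj(I−A) = Cᵀ =
  [ 0.448875   0.168000   0.081375   0.137250]
  [ 0.099750   0.399000   0.099750   0.085500]
  [ 0.099750   0.084000   0.414750   0.175500]
  [ 0.049875   0.042000   0.207375   0.515250]
det(I−A) = Σ_j (I−A)_1j·C_1j = (0.75)(0.448875) + (-0.30)(0.099750) + (0.00)(0.099750) + (-0.15)(0.049875) = 0.29925
(I − A)⁻¹ = adj(I−A) / det(I−A) ≈
  [   1.5000     0.5614     0.2719     0.4586]
  [   0.3333     1.3333     0.3333     0.2857]
  [   0.3333     0.2807     1.3860     0.5865]
  [   0.1667     0.1404     0.6930     1.7218]
x = (I − A)⁻¹ d = adj(I−A)·d / det(I−A), with det(I−A) = 0.29925:
  x_L = (0.448875·225 + 0.168000·250 + 0.081375·350 + 0.137250·425) / 0.29925 = 229.809375 / 0.29925 ≈ 767.95
  x_G = (0.099750·225 + 0.399000·250 + 0.099750·350 + 0.085500·425) / 0.29925 = 193.44375 / 0.29925 ≈ 646.43
  x_H = (0.099750·225 + 0.084000·250 + 0.414750·350 + 0.175500·425) / 0.29925 = 263.19375 / 0.29925 ≈ 879.51
  x_T = (0.049875·225 + 0.042000·250 + 0.207375·350 + 0.515250·425) / 0.29925 = 313.284375 / 0.29925 ≈ 1046.90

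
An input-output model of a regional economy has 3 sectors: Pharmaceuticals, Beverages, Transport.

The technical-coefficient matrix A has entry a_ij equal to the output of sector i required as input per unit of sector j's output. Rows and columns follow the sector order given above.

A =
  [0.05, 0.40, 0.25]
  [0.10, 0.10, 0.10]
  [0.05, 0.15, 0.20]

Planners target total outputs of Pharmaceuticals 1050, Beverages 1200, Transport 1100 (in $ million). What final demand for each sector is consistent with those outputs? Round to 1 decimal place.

I − A =
  [   0.95    -0.40    -0.25]
  [  -0.10     0.90    -0.10]
  [  -0.05    -0.15     0.80]
d = (I − A) x:
  d_1 = (+0.95)·1050 + (-0.40)·1200 + (-0.25)·1100 = 242.5
  d_2 = (-0.10)·1050 + (+0.90)·1200 + (-0.10)·1100 = 865.0
  d_3 = (-0.05)·1050 + (-0.15)·1200 + (+0.80)·1100 = 647.5

d_1 = 242.5, d_2 = 865.0, d_3 = 647.5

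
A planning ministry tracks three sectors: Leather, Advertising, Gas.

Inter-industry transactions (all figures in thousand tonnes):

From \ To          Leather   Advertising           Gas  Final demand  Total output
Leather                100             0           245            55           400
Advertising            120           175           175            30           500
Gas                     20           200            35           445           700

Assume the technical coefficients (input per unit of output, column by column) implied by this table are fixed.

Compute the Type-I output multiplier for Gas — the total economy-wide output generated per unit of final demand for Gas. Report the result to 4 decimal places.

Technical coefficients a_ij = z_ij / X_j:
  a_LL = 100/400 = 0.25, a_AL = 120/400 = 0.30, a_GL = 20/400 = 0.05
  a_LA = 0/500 = 0.00, a_AA = 175/500 = 0.35, a_GA = 200/500 = 0.40
  a_LG = 245/700 = 0.35, a_AG = 175/700 = 0.25, a_GG = 35/700 = 0.05
I − A =
  [   0.75     0.00    -0.35]
  [  -0.30     0.65    -0.25]
  [  -0.05    -0.40     0.95]
Cofactors of I−A, C_ij = (−1)^(i+j)·(minor ij) (rows/columns in the sector order above):
  C_11 = (0.65)(0.95) − (-0.25)(-0.40) = 0.5175
  C_12 = −[(-0.30)(0.95) − (-0.25)(-0.05)] = 0.2975
  C_13 = (-0.30)(-0.40) − (0.65)(-0.05) = 0.1525
  C_21 = −[(0.00)(0.95) − (-0.35)(-0.40)] = 0.1400
  C_22 = (0.75)(0.95) − (-0.35)(-0.05) = 0.6950
  C_23 = −[(0.75)(-0.40) − (0.00)(-0.05)] = 0.3000
  C_31 = (0.00)(-0.25) − (-0.35)(0.65) = 0.2275
  C_32 = −[(0.75)(-0.25) − (-0.35)(-0.30)] = 0.2925
  C_33 = (0.75)(0.65) − (0.00)(-0.30) = 0.4875
det(I−A) = Σ_j (I−A)_1j·C_1j = (0.75)(0.5175) + (0.00)(0.2975) + (-0.35)(0.1525) = 0.33475
adj(I−A) = Cᵀ =
  [ 0.5175   0.1400   0.2275]
  [ 0.2975   0.6950   0.2925]
  [ 0.1525   0.3000   0.4875]
(I − A)⁻¹ = adj(I−A) / det(I−A) ≈
  [   1.54593     0.41822     0.67961]
  [   0.88872     2.07618     0.87379]
  [   0.45556     0.89619     1.45631]
The output multiplier for sector j is the column-j sum of the Leontief inverse (I − A)⁻¹ = adj(I−A) / det(I−A).
Column G of adj(I−A): (0.2275, 0.2925, 0.4875); det(I−A) = 0.33475.
m_G = (0.2275 + 0.2925 + 0.4875) / 0.33475 = 1.0075 / 0.33475 ≈ 3.0097.

m_G = 3.0097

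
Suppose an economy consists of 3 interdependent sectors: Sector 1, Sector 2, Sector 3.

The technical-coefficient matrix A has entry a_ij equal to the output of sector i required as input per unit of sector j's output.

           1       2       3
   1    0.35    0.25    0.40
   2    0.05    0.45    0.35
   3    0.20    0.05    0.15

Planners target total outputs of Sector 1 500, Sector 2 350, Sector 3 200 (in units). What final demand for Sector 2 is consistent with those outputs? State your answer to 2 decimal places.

I − A =
  [   0.65    -0.25    -0.40]
  [  -0.05     0.55    -0.35]
  [  -0.20    -0.05     0.85]
d = (I − A) x:
  d_1 = (+0.65)·500 + (-0.25)·350 + (-0.40)·200 = 157.50
  d_2 = (-0.05)·500 + (+0.55)·350 + (-0.35)·200 = 97.50
  d_3 = (-0.20)·500 + (-0.05)·350 + (+0.85)·200 = 52.50

d_2 = 97.50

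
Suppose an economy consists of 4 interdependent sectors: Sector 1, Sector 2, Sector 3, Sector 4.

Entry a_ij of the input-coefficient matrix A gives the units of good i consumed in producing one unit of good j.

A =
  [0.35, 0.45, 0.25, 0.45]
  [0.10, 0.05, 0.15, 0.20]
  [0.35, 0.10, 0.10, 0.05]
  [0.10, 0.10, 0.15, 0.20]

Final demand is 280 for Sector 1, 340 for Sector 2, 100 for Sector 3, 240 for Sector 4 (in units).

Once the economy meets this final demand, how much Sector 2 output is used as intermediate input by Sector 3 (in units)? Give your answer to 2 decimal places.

I − A =
  [   0.65    -0.45    -0.25    -0.45]
  [  -0.10     0.95    -0.15    -0.20]
  [  -0.35    -0.10     0.90    -0.05]
  [  -0.10    -0.10    -0.15     0.80]
Compute the cofactors C_ij = (−1)^(i+j)·(3×3 minor ij) of I−A; the adjugate is their transpose:
adj(I−A) = Cᵀ =
  [ 0.643125   0.389125   0.323375   0.479250]
  [ 0.142500   0.327750   0.122500   0.169750]
  [ 0.274250   0.194750   0.388750   0.227250]
  [ 0.149625   0.126125   0.128625   0.396250]
det(I−A) = Σ_j (I−A)_1j·C_1j = (0.65)(0.643125) + (-0.45)(0.142500) + (-0.25)(0.274250) + (-0.45)(0.149625) = 0.2180125
(I − A)⁻¹ = adj(I−A) / det(I−A) ≈
  [   2.9499     1.7849     1.4833     2.1983]
  [   0.6536     1.5034     0.5619     0.7786]
  [   1.2580     0.8933     1.7832     1.0424]
  [   0.6863     0.5785     0.5900     1.8176]
First solve x = (I − A)⁻¹ d = adj(I−A)·d / det(I−A); in particular x_3 = (0.274250·280 + 0.194750·340 + 0.388750·100 + 0.227250·240) / 0.2180125 = 236.42 / 0.2180125 ≈ 1084.4332.
Intermediate flow from 2 to 3: z_23 = a_23 · x_3 = 0.15 × 236.42 / 0.2180125 = 35.463 / 0.2180125 ≈ 162.66.

z_23 = 162.66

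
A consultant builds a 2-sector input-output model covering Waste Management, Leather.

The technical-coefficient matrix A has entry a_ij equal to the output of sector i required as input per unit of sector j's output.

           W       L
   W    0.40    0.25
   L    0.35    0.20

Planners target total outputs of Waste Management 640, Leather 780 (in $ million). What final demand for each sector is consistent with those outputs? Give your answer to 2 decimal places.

d_W = 189.00, d_L = 400.00

I − A =
  [   0.60    -0.25]
  [  -0.35     0.80]
d = (I − A) x:
  d_W = (+0.60)·640 + (-0.25)·780 = 189.00
  d_L = (-0.35)·640 + (+0.80)·780 = 400.00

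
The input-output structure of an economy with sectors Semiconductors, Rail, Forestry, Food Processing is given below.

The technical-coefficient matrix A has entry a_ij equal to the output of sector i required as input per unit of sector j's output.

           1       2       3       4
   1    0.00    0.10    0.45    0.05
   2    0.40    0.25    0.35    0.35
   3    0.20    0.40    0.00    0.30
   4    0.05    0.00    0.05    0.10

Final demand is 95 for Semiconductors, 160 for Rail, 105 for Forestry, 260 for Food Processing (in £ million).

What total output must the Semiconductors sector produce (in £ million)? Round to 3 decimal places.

I − A =
  [   1.00    -0.10    -0.45    -0.05]
  [  -0.40     0.75    -0.35    -0.35]
  [  -0.20    -0.40     1.00    -0.30]
  [  -0.05     0.00    -0.05     0.90]
Compute the cofactors C_ij = (−1)^(i+j)·(3×3 minor ij) of I−A; the adjugate is their transpose:
adj(I−A) = Cᵀ =
  [ 0.530750   0.251500   0.338875   0.240250]
  [ 0.443250   0.794250   0.502500   0.501000]
  [ 0.297250   0.378500   0.635375   0.375500]
  [ 0.046000   0.035000   0.054125   0.423500]
det(I−A) = Σ_j (I−A)_1j·C_1j = (1.00)(0.530750) + (-0.10)(0.443250) + (-0.45)(0.297250) + (-0.05)(0.046000) = 0.3503625
(I − A)⁻¹ = adj(I−A) / det(I−A) ≈
  [   1.5149     0.7178     0.9672     0.6857]
  [   1.2651     2.2669     1.4342     1.4299]
  [   0.8484     1.0803     1.8135     1.0717]
  [   0.1313     0.0999     0.1545     1.2087]
x = (I − A)⁻¹ d = adj(I−A)·d / det(I−A), with det(I−A) = 0.3503625:
  x_1 = (0.530750·95 + 0.251500·160 + 0.338875·105 + 0.240250·260) / 0.3503625 = 188.708125 / 0.3503625 ≈ 538.608
  x_2 = (0.443250·95 + 0.794250·160 + 0.502500·105 + 0.501000·260) / 0.3503625 = 352.21125 / 0.3503625 ≈ 1005.277
  x_3 = (0.297250·95 + 0.378500·160 + 0.635375·105 + 0.375500·260) / 0.3503625 = 253.143125 / 0.3503625 ≈ 722.518
  x_4 = (0.046000·95 + 0.035000·160 + 0.054125·105 + 0.423500·260) / 0.3503625 = 125.763125 / 0.3503625 ≈ 358.951

x_1 = 538.608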